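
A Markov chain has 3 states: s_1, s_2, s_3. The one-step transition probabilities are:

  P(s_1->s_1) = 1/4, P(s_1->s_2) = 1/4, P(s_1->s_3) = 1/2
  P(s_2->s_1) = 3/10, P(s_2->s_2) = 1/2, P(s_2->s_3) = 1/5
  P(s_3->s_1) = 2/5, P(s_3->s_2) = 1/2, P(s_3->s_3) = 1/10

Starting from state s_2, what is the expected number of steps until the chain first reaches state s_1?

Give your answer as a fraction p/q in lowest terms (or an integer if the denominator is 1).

Let h_i = expected steps to first reach s_1 from state i.
Boundary: h_s_1 = 0.
First-step equations for the other states:
  h_s_2 = 1 + 3/10*h_s_1 + 1/2*h_s_2 + 1/5*h_s_3
  h_s_3 = 1 + 2/5*h_s_1 + 1/2*h_s_2 + 1/10*h_s_3

Substituting h_s_1 = 0 and rearranging gives the linear system (I - Q) h = 1:
  [1/2, -1/5] . (h_s_2, h_s_3) = 1
  [-1/2, 9/10] . (h_s_2, h_s_3) = 1

Solving yields:
  h_s_2 = 22/7
  h_s_3 = 20/7

Starting state is s_2, so the expected hitting time is h_s_2 = 22/7.

Answer: 22/7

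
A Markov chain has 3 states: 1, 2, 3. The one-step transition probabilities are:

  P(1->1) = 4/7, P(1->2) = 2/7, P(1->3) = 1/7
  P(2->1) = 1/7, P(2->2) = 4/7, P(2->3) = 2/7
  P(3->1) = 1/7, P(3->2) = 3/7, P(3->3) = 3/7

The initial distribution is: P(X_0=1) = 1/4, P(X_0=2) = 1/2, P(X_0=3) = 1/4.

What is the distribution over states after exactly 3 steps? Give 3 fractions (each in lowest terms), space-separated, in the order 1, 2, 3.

Answer: 1/4 629/1372 100/343

Derivation:
Propagating the distribution step by step (d_{t+1} = d_t * P):
d_0 = (1=1/4, 2=1/2, 3=1/4)
  d_1[1] = 1/4*4/7 + 1/2*1/7 + 1/4*1/7 = 1/4
  d_1[2] = 1/4*2/7 + 1/2*4/7 + 1/4*3/7 = 13/28
  d_1[3] = 1/4*1/7 + 1/2*2/7 + 1/4*3/7 = 2/7
d_1 = (1=1/4, 2=13/28, 3=2/7)
  d_2[1] = 1/4*4/7 + 13/28*1/7 + 2/7*1/7 = 1/4
  d_2[2] = 1/4*2/7 + 13/28*4/7 + 2/7*3/7 = 45/98
  d_2[3] = 1/4*1/7 + 13/28*2/7 + 2/7*3/7 = 57/196
d_2 = (1=1/4, 2=45/98, 3=57/196)
  d_3[1] = 1/4*4/7 + 45/98*1/7 + 57/196*1/7 = 1/4
  d_3[2] = 1/4*2/7 + 45/98*4/7 + 57/196*3/7 = 629/1372
  d_3[3] = 1/4*1/7 + 45/98*2/7 + 57/196*3/7 = 100/343
d_3 = (1=1/4, 2=629/1372, 3=100/343)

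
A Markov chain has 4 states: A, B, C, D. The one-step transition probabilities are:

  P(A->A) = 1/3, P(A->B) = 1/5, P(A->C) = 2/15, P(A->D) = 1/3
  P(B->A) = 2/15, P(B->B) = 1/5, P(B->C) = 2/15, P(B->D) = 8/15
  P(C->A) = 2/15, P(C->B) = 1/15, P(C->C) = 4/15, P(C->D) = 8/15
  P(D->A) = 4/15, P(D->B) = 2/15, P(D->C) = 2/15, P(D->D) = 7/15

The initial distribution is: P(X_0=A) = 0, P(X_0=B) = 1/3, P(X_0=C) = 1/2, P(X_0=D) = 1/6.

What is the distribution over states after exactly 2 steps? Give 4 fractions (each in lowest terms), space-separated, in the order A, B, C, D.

Propagating the distribution step by step (d_{t+1} = d_t * P):
d_0 = (A=0, B=1/3, C=1/2, D=1/6)
  d_1[A] = 0*1/3 + 1/3*2/15 + 1/2*2/15 + 1/6*4/15 = 7/45
  d_1[B] = 0*1/5 + 1/3*1/5 + 1/2*1/15 + 1/6*2/15 = 11/90
  d_1[C] = 0*2/15 + 1/3*2/15 + 1/2*4/15 + 1/6*2/15 = 1/5
  d_1[D] = 0*1/3 + 1/3*8/15 + 1/2*8/15 + 1/6*7/15 = 47/90
d_1 = (A=7/45, B=11/90, C=1/5, D=47/90)
  d_2[A] = 7/45*1/3 + 11/90*2/15 + 1/5*2/15 + 47/90*4/15 = 158/675
  d_2[B] = 7/45*1/5 + 11/90*1/5 + 1/5*1/15 + 47/90*2/15 = 187/1350
  d_2[C] = 7/45*2/15 + 11/90*2/15 + 1/5*4/15 + 47/90*2/15 = 4/25
  d_2[D] = 7/45*1/3 + 11/90*8/15 + 1/5*8/15 + 47/90*7/15 = 631/1350
d_2 = (A=158/675, B=187/1350, C=4/25, D=631/1350)

Answer: 158/675 187/1350 4/25 631/1350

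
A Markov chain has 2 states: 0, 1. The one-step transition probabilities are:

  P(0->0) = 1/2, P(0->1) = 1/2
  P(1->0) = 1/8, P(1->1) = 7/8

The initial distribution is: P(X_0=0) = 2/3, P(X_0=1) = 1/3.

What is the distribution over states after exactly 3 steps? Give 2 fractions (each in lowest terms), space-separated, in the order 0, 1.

Answer: 115/512 397/512

Derivation:
Propagating the distribution step by step (d_{t+1} = d_t * P):
d_0 = (0=2/3, 1=1/3)
  d_1[0] = 2/3*1/2 + 1/3*1/8 = 3/8
  d_1[1] = 2/3*1/2 + 1/3*7/8 = 5/8
d_1 = (0=3/8, 1=5/8)
  d_2[0] = 3/8*1/2 + 5/8*1/8 = 17/64
  d_2[1] = 3/8*1/2 + 5/8*7/8 = 47/64
d_2 = (0=17/64, 1=47/64)
  d_3[0] = 17/64*1/2 + 47/64*1/8 = 115/512
  d_3[1] = 17/64*1/2 + 47/64*7/8 = 397/512
d_3 = (0=115/512, 1=397/512)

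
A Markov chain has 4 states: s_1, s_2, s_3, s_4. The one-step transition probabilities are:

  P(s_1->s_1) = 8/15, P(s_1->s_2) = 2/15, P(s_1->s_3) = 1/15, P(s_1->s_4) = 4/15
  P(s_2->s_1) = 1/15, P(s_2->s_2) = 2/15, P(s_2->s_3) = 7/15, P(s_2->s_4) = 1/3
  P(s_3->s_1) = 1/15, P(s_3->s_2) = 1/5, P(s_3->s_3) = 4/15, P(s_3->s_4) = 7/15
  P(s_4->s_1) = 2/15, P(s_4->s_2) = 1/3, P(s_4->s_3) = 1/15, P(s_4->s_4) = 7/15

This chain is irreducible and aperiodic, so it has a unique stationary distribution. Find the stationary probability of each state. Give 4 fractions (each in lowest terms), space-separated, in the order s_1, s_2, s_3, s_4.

Answer: 175/999 151/666 131/666 401/999

Derivation:
The stationary distribution satisfies pi = pi * P, i.e.:
  pi_s_1 = 8/15*pi_s_1 + 1/15*pi_s_2 + 1/15*pi_s_3 + 2/15*pi_s_4
  pi_s_2 = 2/15*pi_s_1 + 2/15*pi_s_2 + 1/5*pi_s_3 + 1/3*pi_s_4
  pi_s_3 = 1/15*pi_s_1 + 7/15*pi_s_2 + 4/15*pi_s_3 + 1/15*pi_s_4
  pi_s_4 = 4/15*pi_s_1 + 1/3*pi_s_2 + 7/15*pi_s_3 + 7/15*pi_s_4
with normalization: pi_s_1 + pi_s_2 + pi_s_3 + pi_s_4 = 1.

Using the first 3 balance equations plus normalization, the linear system A*pi = b is:
  [-7/15, 1/15, 1/15, 2/15] . pi = 0
  [2/15, -13/15, 1/5, 1/3] . pi = 0
  [1/15, 7/15, -11/15, 1/15] . pi = 0
  [1, 1, 1, 1] . pi = 1

Solving yields:
  pi_s_1 = 175/999
  pi_s_2 = 151/666
  pi_s_3 = 131/666
  pi_s_4 = 401/999

Verification (pi * P):
  175/999*8/15 + 151/666*1/15 + 131/666*1/15 + 401/999*2/15 = 175/999 = pi_s_1  (ok)
  175/999*2/15 + 151/666*2/15 + 131/666*1/5 + 401/999*1/3 = 151/666 = pi_s_2  (ok)
  175/999*1/15 + 151/666*7/15 + 131/666*4/15 + 401/999*1/15 = 131/666 = pi_s_3  (ok)
  175/999*4/15 + 151/666*1/3 + 131/666*7/15 + 401/999*7/15 = 401/999 = pi_s_4  (ok)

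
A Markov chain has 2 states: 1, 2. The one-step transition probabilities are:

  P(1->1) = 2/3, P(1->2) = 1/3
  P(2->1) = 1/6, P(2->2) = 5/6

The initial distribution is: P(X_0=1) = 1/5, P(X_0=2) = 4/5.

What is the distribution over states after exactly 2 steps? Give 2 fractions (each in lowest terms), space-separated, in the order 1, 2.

Answer: 3/10 7/10

Derivation:
Propagating the distribution step by step (d_{t+1} = d_t * P):
d_0 = (1=1/5, 2=4/5)
  d_1[1] = 1/5*2/3 + 4/5*1/6 = 4/15
  d_1[2] = 1/5*1/3 + 4/5*5/6 = 11/15
d_1 = (1=4/15, 2=11/15)
  d_2[1] = 4/15*2/3 + 11/15*1/6 = 3/10
  d_2[2] = 4/15*1/3 + 11/15*5/6 = 7/10
d_2 = (1=3/10, 2=7/10)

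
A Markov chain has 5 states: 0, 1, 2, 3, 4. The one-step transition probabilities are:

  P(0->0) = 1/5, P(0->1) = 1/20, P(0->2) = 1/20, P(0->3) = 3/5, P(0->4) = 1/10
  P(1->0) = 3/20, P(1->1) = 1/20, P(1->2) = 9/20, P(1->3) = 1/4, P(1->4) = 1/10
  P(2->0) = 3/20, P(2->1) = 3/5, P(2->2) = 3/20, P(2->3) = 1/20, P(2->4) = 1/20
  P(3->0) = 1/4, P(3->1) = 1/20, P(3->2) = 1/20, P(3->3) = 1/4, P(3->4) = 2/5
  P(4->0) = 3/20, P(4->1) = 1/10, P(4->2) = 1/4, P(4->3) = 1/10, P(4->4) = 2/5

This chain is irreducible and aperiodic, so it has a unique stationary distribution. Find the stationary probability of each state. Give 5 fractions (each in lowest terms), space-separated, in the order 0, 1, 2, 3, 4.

Answer: 11921/64962 6931/43308 3871/21654 31613/129924 5075/21654

Derivation:
The stationary distribution satisfies pi = pi * P, i.e.:
  pi_0 = 1/5*pi_0 + 3/20*pi_1 + 3/20*pi_2 + 1/4*pi_3 + 3/20*pi_4
  pi_1 = 1/20*pi_0 + 1/20*pi_1 + 3/5*pi_2 + 1/20*pi_3 + 1/10*pi_4
  pi_2 = 1/20*pi_0 + 9/20*pi_1 + 3/20*pi_2 + 1/20*pi_3 + 1/4*pi_4
  pi_3 = 3/5*pi_0 + 1/4*pi_1 + 1/20*pi_2 + 1/4*pi_3 + 1/10*pi_4
  pi_4 = 1/10*pi_0 + 1/10*pi_1 + 1/20*pi_2 + 2/5*pi_3 + 2/5*pi_4
with normalization: pi_0 + pi_1 + pi_2 + pi_3 + pi_4 = 1.

Using the first 4 balance equations plus normalization, the linear system A*pi = b is:
  [-4/5, 3/20, 3/20, 1/4, 3/20] . pi = 0
  [1/20, -19/20, 3/5, 1/20, 1/10] . pi = 0
  [1/20, 9/20, -17/20, 1/20, 1/4] . pi = 0
  [3/5, 1/4, 1/20, -3/4, 1/10] . pi = 0
  [1, 1, 1, 1, 1] . pi = 1

Solving yields:
  pi_0 = 11921/64962
  pi_1 = 6931/43308
  pi_2 = 3871/21654
  pi_3 = 31613/129924
  pi_4 = 5075/21654

Verification (pi * P):
  11921/64962*1/5 + 6931/43308*3/20 + 3871/21654*3/20 + 31613/129924*1/4 + 5075/21654*3/20 = 11921/64962 = pi_0  (ok)
  11921/64962*1/20 + 6931/43308*1/20 + 3871/21654*3/5 + 31613/129924*1/20 + 5075/21654*1/10 = 6931/43308 = pi_1  (ok)
  11921/64962*1/20 + 6931/43308*9/20 + 3871/21654*3/20 + 31613/129924*1/20 + 5075/21654*1/4 = 3871/21654 = pi_2  (ok)
  11921/64962*3/5 + 6931/43308*1/4 + 3871/21654*1/20 + 31613/129924*1/4 + 5075/21654*1/10 = 31613/129924 = pi_3  (ok)
  11921/64962*1/10 + 6931/43308*1/10 + 3871/21654*1/20 + 31613/129924*2/5 + 5075/21654*2/5 = 5075/21654 = pi_4  (ok)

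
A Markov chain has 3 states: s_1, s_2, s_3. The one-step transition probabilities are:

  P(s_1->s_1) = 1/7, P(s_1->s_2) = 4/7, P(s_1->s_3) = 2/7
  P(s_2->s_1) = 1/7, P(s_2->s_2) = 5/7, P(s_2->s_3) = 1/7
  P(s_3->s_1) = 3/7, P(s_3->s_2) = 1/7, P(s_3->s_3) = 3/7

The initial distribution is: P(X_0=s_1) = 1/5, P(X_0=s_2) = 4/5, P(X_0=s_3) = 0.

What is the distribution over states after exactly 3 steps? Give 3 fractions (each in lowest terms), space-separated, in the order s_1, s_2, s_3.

Answer: 349/1715 194/343 396/1715

Derivation:
Propagating the distribution step by step (d_{t+1} = d_t * P):
d_0 = (s_1=1/5, s_2=4/5, s_3=0)
  d_1[s_1] = 1/5*1/7 + 4/5*1/7 + 0*3/7 = 1/7
  d_1[s_2] = 1/5*4/7 + 4/5*5/7 + 0*1/7 = 24/35
  d_1[s_3] = 1/5*2/7 + 4/5*1/7 + 0*3/7 = 6/35
d_1 = (s_1=1/7, s_2=24/35, s_3=6/35)
  d_2[s_1] = 1/7*1/7 + 24/35*1/7 + 6/35*3/7 = 47/245
  d_2[s_2] = 1/7*4/7 + 24/35*5/7 + 6/35*1/7 = 146/245
  d_2[s_3] = 1/7*2/7 + 24/35*1/7 + 6/35*3/7 = 52/245
d_2 = (s_1=47/245, s_2=146/245, s_3=52/245)
  d_3[s_1] = 47/245*1/7 + 146/245*1/7 + 52/245*3/7 = 349/1715
  d_3[s_2] = 47/245*4/7 + 146/245*5/7 + 52/245*1/7 = 194/343
  d_3[s_3] = 47/245*2/7 + 146/245*1/7 + 52/245*3/7 = 396/1715
d_3 = (s_1=349/1715, s_2=194/343, s_3=396/1715)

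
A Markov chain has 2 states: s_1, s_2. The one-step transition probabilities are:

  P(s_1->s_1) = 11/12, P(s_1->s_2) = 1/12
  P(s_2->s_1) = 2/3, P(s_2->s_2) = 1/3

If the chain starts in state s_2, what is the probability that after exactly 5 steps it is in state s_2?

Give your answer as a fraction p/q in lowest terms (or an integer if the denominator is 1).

Computing P^5 by repeated multiplication:
P^1 =
  s_1: [11/12, 1/12]
  s_2: [2/3, 1/3]
P^2 =
  s_1: [43/48, 5/48]
  s_2: [5/6, 1/6]
P^3 =
  s_1: [57/64, 7/64]
  s_2: [7/8, 1/8]
P^4 =
  s_1: [683/768, 85/768]
  s_2: [85/96, 11/96]
P^5 =
  s_1: [2731/3072, 341/3072]
  s_2: [341/384, 43/384]

(P^5)[s_2 -> s_2] = 43/384

Answer: 43/384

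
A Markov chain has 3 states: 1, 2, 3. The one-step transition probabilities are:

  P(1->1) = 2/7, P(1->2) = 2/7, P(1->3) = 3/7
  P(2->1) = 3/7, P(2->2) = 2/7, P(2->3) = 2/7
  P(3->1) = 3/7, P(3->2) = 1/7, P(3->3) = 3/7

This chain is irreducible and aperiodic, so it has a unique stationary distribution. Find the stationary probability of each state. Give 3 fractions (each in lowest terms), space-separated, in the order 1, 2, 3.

Answer: 3/8 11/48 19/48

Derivation:
The stationary distribution satisfies pi = pi * P, i.e.:
  pi_1 = 2/7*pi_1 + 3/7*pi_2 + 3/7*pi_3
  pi_2 = 2/7*pi_1 + 2/7*pi_2 + 1/7*pi_3
  pi_3 = 3/7*pi_1 + 2/7*pi_2 + 3/7*pi_3
with normalization: pi_1 + pi_2 + pi_3 = 1.

Using the first 2 balance equations plus normalization, the linear system A*pi = b is:
  [-5/7, 3/7, 3/7] . pi = 0
  [2/7, -5/7, 1/7] . pi = 0
  [1, 1, 1] . pi = 1

Solving yields:
  pi_1 = 3/8
  pi_2 = 11/48
  pi_3 = 19/48

Verification (pi * P):
  3/8*2/7 + 11/48*3/7 + 19/48*3/7 = 3/8 = pi_1  (ok)
  3/8*2/7 + 11/48*2/7 + 19/48*1/7 = 11/48 = pi_2  (ok)
  3/8*3/7 + 11/48*2/7 + 19/48*3/7 = 19/48 = pi_3  (ok)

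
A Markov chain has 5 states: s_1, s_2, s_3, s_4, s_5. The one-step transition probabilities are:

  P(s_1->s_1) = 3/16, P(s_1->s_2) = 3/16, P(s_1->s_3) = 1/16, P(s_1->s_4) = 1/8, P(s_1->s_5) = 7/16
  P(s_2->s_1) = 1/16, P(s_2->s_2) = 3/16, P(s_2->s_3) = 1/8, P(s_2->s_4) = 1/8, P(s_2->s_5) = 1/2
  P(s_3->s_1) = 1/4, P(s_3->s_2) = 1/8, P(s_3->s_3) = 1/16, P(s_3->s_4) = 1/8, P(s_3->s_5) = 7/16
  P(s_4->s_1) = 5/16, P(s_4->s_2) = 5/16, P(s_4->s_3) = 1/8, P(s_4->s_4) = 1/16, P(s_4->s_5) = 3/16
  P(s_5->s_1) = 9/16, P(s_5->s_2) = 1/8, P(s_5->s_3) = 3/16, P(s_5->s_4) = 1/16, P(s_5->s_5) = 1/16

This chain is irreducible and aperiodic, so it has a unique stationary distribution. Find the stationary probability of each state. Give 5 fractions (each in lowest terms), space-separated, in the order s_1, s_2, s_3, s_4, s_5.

Answer: 3193/10603 5513/31809 3755/31809 3166/31809 9796/31809

Derivation:
The stationary distribution satisfies pi = pi * P, i.e.:
  pi_s_1 = 3/16*pi_s_1 + 1/16*pi_s_2 + 1/4*pi_s_3 + 5/16*pi_s_4 + 9/16*pi_s_5
  pi_s_2 = 3/16*pi_s_1 + 3/16*pi_s_2 + 1/8*pi_s_3 + 5/16*pi_s_4 + 1/8*pi_s_5
  pi_s_3 = 1/16*pi_s_1 + 1/8*pi_s_2 + 1/16*pi_s_3 + 1/8*pi_s_4 + 3/16*pi_s_5
  pi_s_4 = 1/8*pi_s_1 + 1/8*pi_s_2 + 1/8*pi_s_3 + 1/16*pi_s_4 + 1/16*pi_s_5
  pi_s_5 = 7/16*pi_s_1 + 1/2*pi_s_2 + 7/16*pi_s_3 + 3/16*pi_s_4 + 1/16*pi_s_5
with normalization: pi_s_1 + pi_s_2 + pi_s_3 + pi_s_4 + pi_s_5 = 1.

Using the first 4 balance equations plus normalization, the linear system A*pi = b is:
  [-13/16, 1/16, 1/4, 5/16, 9/16] . pi = 0
  [3/16, -13/16, 1/8, 5/16, 1/8] . pi = 0
  [1/16, 1/8, -15/16, 1/8, 3/16] . pi = 0
  [1/8, 1/8, 1/8, -15/16, 1/16] . pi = 0
  [1, 1, 1, 1, 1] . pi = 1

Solving yields:
  pi_s_1 = 3193/10603
  pi_s_2 = 5513/31809
  pi_s_3 = 3755/31809
  pi_s_4 = 3166/31809
  pi_s_5 = 9796/31809

Verification (pi * P):
  3193/10603*3/16 + 5513/31809*1/16 + 3755/31809*1/4 + 3166/31809*5/16 + 9796/31809*9/16 = 3193/10603 = pi_s_1  (ok)
  3193/10603*3/16 + 5513/31809*3/16 + 3755/31809*1/8 + 3166/31809*5/16 + 9796/31809*1/8 = 5513/31809 = pi_s_2  (ok)
  3193/10603*1/16 + 5513/31809*1/8 + 3755/31809*1/16 + 3166/31809*1/8 + 9796/31809*3/16 = 3755/31809 = pi_s_3  (ok)
  3193/10603*1/8 + 5513/31809*1/8 + 3755/31809*1/8 + 3166/31809*1/16 + 9796/31809*1/16 = 3166/31809 = pi_s_4  (ok)
  3193/10603*7/16 + 5513/31809*1/2 + 3755/31809*7/16 + 3166/31809*3/16 + 9796/31809*1/16 = 9796/31809 = pi_s_5  (ok)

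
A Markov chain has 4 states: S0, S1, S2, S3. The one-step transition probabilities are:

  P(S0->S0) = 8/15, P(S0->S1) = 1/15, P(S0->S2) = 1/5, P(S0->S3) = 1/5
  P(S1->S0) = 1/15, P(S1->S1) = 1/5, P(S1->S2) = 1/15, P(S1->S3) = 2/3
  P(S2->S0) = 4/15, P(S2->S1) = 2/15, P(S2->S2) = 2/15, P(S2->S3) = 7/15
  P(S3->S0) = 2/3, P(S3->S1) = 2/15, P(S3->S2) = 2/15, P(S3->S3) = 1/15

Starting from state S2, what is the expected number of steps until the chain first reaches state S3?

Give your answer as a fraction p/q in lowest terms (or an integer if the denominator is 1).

Let h_i = expected steps to first reach S3 from state i.
Boundary: h_S3 = 0.
First-step equations for the other states:
  h_S0 = 1 + 8/15*h_S0 + 1/15*h_S1 + 1/5*h_S2 + 1/5*h_S3
  h_S1 = 1 + 1/15*h_S0 + 1/5*h_S1 + 1/15*h_S2 + 2/3*h_S3
  h_S2 = 1 + 4/15*h_S0 + 2/15*h_S1 + 2/15*h_S2 + 7/15*h_S3

Substituting h_S3 = 0 and rearranging gives the linear system (I - Q) h = 1:
  [7/15, -1/15, -1/5] . (h_S0, h_S1, h_S2) = 1
  [-1/15, 4/5, -1/15] . (h_S0, h_S1, h_S2) = 1
  [-4/15, -2/15, 13/15] . (h_S0, h_S1, h_S2) = 1

Solving yields:
  h_S0 = 3150/911
  h_S1 = 1590/911
  h_S2 = 2265/911

Starting state is S2, so the expected hitting time is h_S2 = 2265/911.

Answer: 2265/911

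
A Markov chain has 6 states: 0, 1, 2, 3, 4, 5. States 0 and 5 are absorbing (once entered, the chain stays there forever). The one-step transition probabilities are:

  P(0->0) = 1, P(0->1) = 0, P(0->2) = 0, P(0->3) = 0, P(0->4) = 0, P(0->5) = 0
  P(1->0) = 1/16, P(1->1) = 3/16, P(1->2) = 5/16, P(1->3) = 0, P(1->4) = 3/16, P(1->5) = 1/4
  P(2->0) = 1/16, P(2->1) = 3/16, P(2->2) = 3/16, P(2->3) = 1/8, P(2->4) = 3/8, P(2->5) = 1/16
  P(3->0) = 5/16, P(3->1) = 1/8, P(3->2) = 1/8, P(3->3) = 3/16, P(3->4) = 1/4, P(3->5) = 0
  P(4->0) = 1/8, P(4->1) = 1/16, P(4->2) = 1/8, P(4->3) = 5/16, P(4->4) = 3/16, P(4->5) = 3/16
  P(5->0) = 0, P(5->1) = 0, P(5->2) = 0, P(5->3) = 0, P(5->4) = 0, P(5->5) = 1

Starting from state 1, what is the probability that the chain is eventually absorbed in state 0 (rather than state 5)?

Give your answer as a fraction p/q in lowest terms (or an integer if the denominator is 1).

Let a_i = P(absorbed in 0 | start in state i).
Boundary conditions: a_0 = 1, a_5 = 0.
For each transient state i, a_i = sum_j P(i->j) * a_j:
  a_1 = 1/16*a_0 + 3/16*a_1 + 5/16*a_2 + 0*a_3 + 3/16*a_4 + 1/4*a_5
  a_2 = 1/16*a_0 + 3/16*a_1 + 3/16*a_2 + 1/8*a_3 + 3/8*a_4 + 1/16*a_5
  a_3 = 5/16*a_0 + 1/8*a_1 + 1/8*a_2 + 3/16*a_3 + 1/4*a_4 + 0*a_5
  a_4 = 1/8*a_0 + 1/16*a_1 + 1/8*a_2 + 5/16*a_3 + 3/16*a_4 + 3/16*a_5

Substituting a_0 = 1 and a_5 = 0, rearrange to (I - Q) a = r where r[i] = P(i -> 0):
  [13/16, -5/16, 0, -3/16] . (a_1, a_2, a_3, a_4) = 1/16
  [-3/16, 13/16, -1/8, -3/8] . (a_1, a_2, a_3, a_4) = 1/16
  [-1/8, -1/8, 13/16, -1/4] . (a_1, a_2, a_3, a_4) = 5/16
  [-1/16, -1/8, -5/16, 13/16] . (a_1, a_2, a_3, a_4) = 1/8

Solving yields:
  a_1 = 6791/17031
  a_2 = 8842/17031
  a_3 = 11729/17031
  a_4 = 9014/17031

Starting state is 1, so the absorption probability is a_1 = 6791/17031.

Answer: 6791/17031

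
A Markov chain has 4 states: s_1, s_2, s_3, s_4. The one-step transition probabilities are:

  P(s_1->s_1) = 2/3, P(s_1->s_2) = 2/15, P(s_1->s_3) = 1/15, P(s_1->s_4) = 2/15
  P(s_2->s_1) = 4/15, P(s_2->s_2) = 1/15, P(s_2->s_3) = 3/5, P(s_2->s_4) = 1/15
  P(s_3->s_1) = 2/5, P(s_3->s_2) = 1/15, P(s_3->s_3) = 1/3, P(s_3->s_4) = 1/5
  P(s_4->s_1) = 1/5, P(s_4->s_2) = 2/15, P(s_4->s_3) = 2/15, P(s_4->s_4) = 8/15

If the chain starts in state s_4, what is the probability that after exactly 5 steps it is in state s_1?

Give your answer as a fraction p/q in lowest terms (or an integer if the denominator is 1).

Answer: 68552/151875

Derivation:
Computing P^5 by repeated multiplication:
P^1 =
  s_1: [2/3, 2/15, 1/15, 2/15]
  s_2: [4/15, 1/15, 3/5, 1/15]
  s_3: [2/5, 1/15, 1/3, 1/5]
  s_4: [1/5, 2/15, 2/15, 8/15]
P^2 =
  s_1: [8/15, 3/25, 37/225, 41/225]
  s_2: [101/225, 4/45, 4/15, 44/225]
  s_3: [103/225, 8/75, 46/225, 52/225]
  s_4: [74/225, 26/225, 47/225, 26/75]
P^3 =
  s_1: [551/1125, 386/3375, 14/75, 706/3375]
  s_2: [1582/3375, 74/675, 223/1125, 754/3375]
  s_3: [1558/3375, 76/675, 653/3375, 784/3375]
  s_4: [272/675, 377/3375, 233/1125, 313/1125]
P^4 =
  s_1: [23972/50625, 5734/50625, 9689/50625, 2246/10125]
  s_2: [23576/50625, 5711/50625, 217/1125, 11573/50625]
  s_3: [1558/3375, 5717/50625, 9811/50625, 1303/5625]
  s_4: [7373/16875, 5674/50625, 10126/50625, 12706/50625]
P^5 =
  s_1: [23632/50625, 28609/253125, 146483/759375, 34517/151875]
  s_2: [351913/759375, 85774/759375, 48982/253125, 174742/759375]
  s_3: [70123/151875, 28574/253125, 147332/759375, 175706/759375]
  s_4: [68552/151875, 3418/30375, 149227/759375, 60646/253125]

(P^5)[s_4 -> s_1] = 68552/151875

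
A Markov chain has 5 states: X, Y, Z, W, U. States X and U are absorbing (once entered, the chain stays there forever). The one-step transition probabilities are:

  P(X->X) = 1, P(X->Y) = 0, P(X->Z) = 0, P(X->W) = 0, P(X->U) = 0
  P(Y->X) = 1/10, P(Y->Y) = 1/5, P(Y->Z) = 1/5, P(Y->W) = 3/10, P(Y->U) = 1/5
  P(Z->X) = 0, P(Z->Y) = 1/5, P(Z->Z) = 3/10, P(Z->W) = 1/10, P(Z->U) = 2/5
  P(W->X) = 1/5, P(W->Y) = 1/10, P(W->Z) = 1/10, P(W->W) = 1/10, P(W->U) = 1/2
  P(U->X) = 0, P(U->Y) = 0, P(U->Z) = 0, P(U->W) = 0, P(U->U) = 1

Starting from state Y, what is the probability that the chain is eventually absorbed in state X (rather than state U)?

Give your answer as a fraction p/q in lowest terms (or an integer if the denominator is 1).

Let a_i = P(absorbed in X | start in state i).
Boundary conditions: a_X = 1, a_U = 0.
For each transient state i, a_i = sum_j P(i->j) * a_j:
  a_Y = 1/10*a_X + 1/5*a_Y + 1/5*a_Z + 3/10*a_W + 1/5*a_U
  a_Z = 0*a_X + 1/5*a_Y + 3/10*a_Z + 1/10*a_W + 2/5*a_U
  a_W = 1/5*a_X + 1/10*a_Y + 1/10*a_Z + 1/10*a_W + 1/2*a_U

Substituting a_X = 1 and a_U = 0, rearrange to (I - Q) a = r where r[i] = P(i -> X):
  [4/5, -1/5, -3/10] . (a_Y, a_Z, a_W) = 1/10
  [-1/5, 7/10, -1/10] . (a_Y, a_Z, a_W) = 0
  [-1/10, -1/10, 9/10] . (a_Y, a_Z, a_W) = 1/5

Solving yields:
  a_Y = 108/431
  a_Z = 47/431
  a_W = 113/431

Starting state is Y, so the absorption probability is a_Y = 108/431.

Answer: 108/431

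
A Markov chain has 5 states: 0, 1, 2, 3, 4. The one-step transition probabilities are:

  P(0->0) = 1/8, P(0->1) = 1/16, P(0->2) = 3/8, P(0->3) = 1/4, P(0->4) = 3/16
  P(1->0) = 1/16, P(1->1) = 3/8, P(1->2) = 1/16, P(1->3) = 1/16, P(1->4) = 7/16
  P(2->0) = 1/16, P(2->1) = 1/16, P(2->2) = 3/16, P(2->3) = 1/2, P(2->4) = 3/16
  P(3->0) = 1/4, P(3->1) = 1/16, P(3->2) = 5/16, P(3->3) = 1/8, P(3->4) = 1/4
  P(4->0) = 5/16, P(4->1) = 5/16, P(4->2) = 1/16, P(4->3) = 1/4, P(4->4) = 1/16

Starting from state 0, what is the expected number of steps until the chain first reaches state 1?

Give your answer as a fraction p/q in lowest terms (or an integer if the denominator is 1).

Answer: 6248/675

Derivation:
Let h_i = expected steps to first reach 1 from state i.
Boundary: h_1 = 0.
First-step equations for the other states:
  h_0 = 1 + 1/8*h_0 + 1/16*h_1 + 3/8*h_2 + 1/4*h_3 + 3/16*h_4
  h_2 = 1 + 1/16*h_0 + 1/16*h_1 + 3/16*h_2 + 1/2*h_3 + 3/16*h_4
  h_3 = 1 + 1/4*h_0 + 1/16*h_1 + 5/16*h_2 + 1/8*h_3 + 1/4*h_4
  h_4 = 1 + 5/16*h_0 + 5/16*h_1 + 1/16*h_2 + 1/4*h_3 + 1/16*h_4

Substituting h_1 = 0 and rearranging gives the linear system (I - Q) h = 1:
  [7/8, -3/8, -1/4, -3/16] . (h_0, h_2, h_3, h_4) = 1
  [-1/16, 13/16, -1/2, -3/16] . (h_0, h_2, h_3, h_4) = 1
  [-1/4, -5/16, 7/8, -1/4] . (h_0, h_2, h_3, h_4) = 1
  [-5/16, -1/16, -1/4, 15/16] . (h_0, h_2, h_3, h_4) = 1

Solving yields:
  h_0 = 6248/675
  h_2 = 6232/675
  h_3 = 6172/675
  h_4 = 4864/675

Starting state is 0, so the expected hitting time is h_0 = 6248/675.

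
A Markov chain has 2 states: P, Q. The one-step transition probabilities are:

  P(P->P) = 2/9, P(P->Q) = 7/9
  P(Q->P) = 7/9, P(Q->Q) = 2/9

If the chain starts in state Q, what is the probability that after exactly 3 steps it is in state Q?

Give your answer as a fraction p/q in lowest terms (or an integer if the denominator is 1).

Computing P^3 by repeated multiplication:
P^1 =
  P: [2/9, 7/9]
  Q: [7/9, 2/9]
P^2 =
  P: [53/81, 28/81]
  Q: [28/81, 53/81]
P^3 =
  P: [302/729, 427/729]
  Q: [427/729, 302/729]

(P^3)[Q -> Q] = 302/729

Answer: 302/729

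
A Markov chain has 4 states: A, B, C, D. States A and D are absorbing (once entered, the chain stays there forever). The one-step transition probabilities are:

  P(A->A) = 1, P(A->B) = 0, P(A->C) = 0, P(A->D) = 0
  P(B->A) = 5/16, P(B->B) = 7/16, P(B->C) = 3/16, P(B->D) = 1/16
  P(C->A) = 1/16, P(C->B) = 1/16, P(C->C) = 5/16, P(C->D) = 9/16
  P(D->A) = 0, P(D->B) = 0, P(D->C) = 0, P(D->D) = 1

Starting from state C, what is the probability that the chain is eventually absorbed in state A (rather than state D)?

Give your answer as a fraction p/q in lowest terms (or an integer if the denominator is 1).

Let a_i = P(absorbed in A | start in state i).
Boundary conditions: a_A = 1, a_D = 0.
For each transient state i, a_i = sum_j P(i->j) * a_j:
  a_B = 5/16*a_A + 7/16*a_B + 3/16*a_C + 1/16*a_D
  a_C = 1/16*a_A + 1/16*a_B + 5/16*a_C + 9/16*a_D

Substituting a_A = 1 and a_D = 0, rearrange to (I - Q) a = r where r[i] = P(i -> A):
  [9/16, -3/16] . (a_B, a_C) = 5/16
  [-1/16, 11/16] . (a_B, a_C) = 1/16

Solving yields:
  a_B = 29/48
  a_C = 7/48

Starting state is C, so the absorption probability is a_C = 7/48.

Answer: 7/48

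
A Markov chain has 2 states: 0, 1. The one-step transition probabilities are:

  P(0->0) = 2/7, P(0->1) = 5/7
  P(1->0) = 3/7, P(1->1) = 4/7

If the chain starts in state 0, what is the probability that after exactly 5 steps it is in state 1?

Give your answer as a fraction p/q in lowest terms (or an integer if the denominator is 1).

Computing P^5 by repeated multiplication:
P^1 =
  0: [2/7, 5/7]
  1: [3/7, 4/7]
P^2 =
  0: [19/49, 30/49]
  1: [18/49, 31/49]
P^3 =
  0: [128/343, 215/343]
  1: [129/343, 214/343]
P^4 =
  0: [901/2401, 1500/2401]
  1: [900/2401, 1501/2401]
P^5 =
  0: [6302/16807, 10505/16807]
  1: [6303/16807, 10504/16807]

(P^5)[0 -> 1] = 10505/16807

Answer: 10505/16807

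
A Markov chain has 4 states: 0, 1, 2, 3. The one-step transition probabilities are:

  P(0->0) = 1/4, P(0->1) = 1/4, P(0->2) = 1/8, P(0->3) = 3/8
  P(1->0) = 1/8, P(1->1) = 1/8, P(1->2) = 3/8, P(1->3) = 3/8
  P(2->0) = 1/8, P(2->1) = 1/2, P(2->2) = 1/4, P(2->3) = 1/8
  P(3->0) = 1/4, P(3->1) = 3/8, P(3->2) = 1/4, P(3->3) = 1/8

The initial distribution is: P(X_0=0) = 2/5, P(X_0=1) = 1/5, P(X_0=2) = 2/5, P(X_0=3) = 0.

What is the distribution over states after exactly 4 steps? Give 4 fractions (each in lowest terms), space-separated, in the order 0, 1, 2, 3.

Propagating the distribution step by step (d_{t+1} = d_t * P):
d_0 = (0=2/5, 1=1/5, 2=2/5, 3=0)
  d_1[0] = 2/5*1/4 + 1/5*1/8 + 2/5*1/8 + 0*1/4 = 7/40
  d_1[1] = 2/5*1/4 + 1/5*1/8 + 2/5*1/2 + 0*3/8 = 13/40
  d_1[2] = 2/5*1/8 + 1/5*3/8 + 2/5*1/4 + 0*1/4 = 9/40
  d_1[3] = 2/5*3/8 + 1/5*3/8 + 2/5*1/8 + 0*1/8 = 11/40
d_1 = (0=7/40, 1=13/40, 2=9/40, 3=11/40)
  d_2[0] = 7/40*1/4 + 13/40*1/8 + 9/40*1/8 + 11/40*1/4 = 29/160
  d_2[1] = 7/40*1/4 + 13/40*1/8 + 9/40*1/2 + 11/40*3/8 = 3/10
  d_2[2] = 7/40*1/8 + 13/40*3/8 + 9/40*1/4 + 11/40*1/4 = 43/160
  d_2[3] = 7/40*3/8 + 13/40*3/8 + 9/40*1/8 + 11/40*1/8 = 1/4
d_2 = (0=29/160, 1=3/10, 2=43/160, 3=1/4)
  d_3[0] = 29/160*1/4 + 3/10*1/8 + 43/160*1/8 + 1/4*1/4 = 229/1280
  d_3[1] = 29/160*1/4 + 3/10*1/8 + 43/160*1/2 + 1/4*3/8 = 199/640
  d_3[2] = 29/160*1/8 + 3/10*3/8 + 43/160*1/4 + 1/4*1/4 = 339/1280
  d_3[3] = 29/160*3/8 + 3/10*3/8 + 43/160*1/8 + 1/4*1/8 = 157/640
d_3 = (0=229/1280, 1=199/640, 2=339/1280, 3=157/640)
  d_4[0] = 229/1280*1/4 + 199/640*1/8 + 339/1280*1/8 + 157/640*1/4 = 1823/10240
  d_4[1] = 229/1280*1/4 + 199/640*1/8 + 339/1280*1/2 + 157/640*3/8 = 1577/5120
  d_4[2] = 229/1280*1/8 + 199/640*3/8 + 339/1280*1/4 + 157/640*1/4 = 2729/10240
  d_4[3] = 229/1280*3/8 + 199/640*3/8 + 339/1280*1/8 + 157/640*1/8 = 1267/5120
d_4 = (0=1823/10240, 1=1577/5120, 2=2729/10240, 3=1267/5120)

Answer: 1823/10240 1577/5120 2729/10240 1267/5120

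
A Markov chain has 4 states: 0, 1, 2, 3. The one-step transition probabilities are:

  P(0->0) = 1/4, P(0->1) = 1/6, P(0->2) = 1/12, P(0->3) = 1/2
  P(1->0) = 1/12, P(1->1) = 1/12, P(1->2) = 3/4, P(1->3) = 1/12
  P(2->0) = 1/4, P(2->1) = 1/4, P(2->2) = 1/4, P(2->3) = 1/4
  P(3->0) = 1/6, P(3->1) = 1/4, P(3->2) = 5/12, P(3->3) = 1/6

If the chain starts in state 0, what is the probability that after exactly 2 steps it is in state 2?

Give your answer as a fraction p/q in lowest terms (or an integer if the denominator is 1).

Answer: 3/8

Derivation:
Computing P^2 by repeated multiplication:
P^1 =
  0: [1/4, 1/6, 1/12, 1/2]
  1: [1/12, 1/12, 3/4, 1/12]
  2: [1/4, 1/4, 1/4, 1/4]
  3: [1/6, 1/4, 5/12, 1/6]
P^2 =
  0: [13/72, 29/144, 3/8, 35/144]
  1: [11/48, 11/48, 7/24, 1/4]
  2: [3/16, 3/16, 3/8, 1/4]
  3: [7/36, 7/36, 3/8, 17/72]

(P^2)[0 -> 2] = 3/8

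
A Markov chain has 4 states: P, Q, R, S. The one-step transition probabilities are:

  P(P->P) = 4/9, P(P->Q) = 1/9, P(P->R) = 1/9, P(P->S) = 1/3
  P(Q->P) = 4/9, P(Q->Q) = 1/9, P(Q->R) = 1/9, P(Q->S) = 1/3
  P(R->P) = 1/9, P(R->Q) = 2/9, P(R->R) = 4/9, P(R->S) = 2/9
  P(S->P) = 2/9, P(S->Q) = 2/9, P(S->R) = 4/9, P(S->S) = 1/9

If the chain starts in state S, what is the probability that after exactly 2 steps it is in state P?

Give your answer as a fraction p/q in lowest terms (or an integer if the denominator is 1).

Computing P^2 by repeated multiplication:
P^1 =
  P: [4/9, 1/9, 1/9, 1/3]
  Q: [4/9, 1/9, 1/9, 1/3]
  R: [1/9, 2/9, 4/9, 2/9]
  S: [2/9, 2/9, 4/9, 1/9]
P^2 =
  P: [1/3, 13/81, 7/27, 20/81]
  Q: [1/3, 13/81, 7/27, 20/81]
  R: [20/81, 5/27, 1/3, 19/81]
  S: [22/81, 14/81, 8/27, 7/27]

(P^2)[S -> P] = 22/81

Answer: 22/81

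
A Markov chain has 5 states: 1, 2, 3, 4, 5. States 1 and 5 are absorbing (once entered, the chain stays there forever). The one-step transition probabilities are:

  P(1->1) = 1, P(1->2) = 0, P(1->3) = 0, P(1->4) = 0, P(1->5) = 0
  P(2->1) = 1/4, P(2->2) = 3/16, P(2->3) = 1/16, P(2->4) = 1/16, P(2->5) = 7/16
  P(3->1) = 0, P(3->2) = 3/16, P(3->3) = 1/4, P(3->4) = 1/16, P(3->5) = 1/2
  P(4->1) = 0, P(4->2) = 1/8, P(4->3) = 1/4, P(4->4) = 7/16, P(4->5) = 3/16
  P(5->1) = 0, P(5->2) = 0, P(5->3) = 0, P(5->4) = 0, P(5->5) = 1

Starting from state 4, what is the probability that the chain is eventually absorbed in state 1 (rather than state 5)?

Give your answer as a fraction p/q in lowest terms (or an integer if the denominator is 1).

Let a_i = P(absorbed in 1 | start in state i).
Boundary conditions: a_1 = 1, a_5 = 0.
For each transient state i, a_i = sum_j P(i->j) * a_j:
  a_2 = 1/4*a_1 + 3/16*a_2 + 1/16*a_3 + 1/16*a_4 + 7/16*a_5
  a_3 = 0*a_1 + 3/16*a_2 + 1/4*a_3 + 1/16*a_4 + 1/2*a_5
  a_4 = 0*a_1 + 1/8*a_2 + 1/4*a_3 + 7/16*a_4 + 3/16*a_5

Substituting a_1 = 1 and a_5 = 0, rearrange to (I - Q) a = r where r[i] = P(i -> 1):
  [13/16, -1/16, -1/16] . (a_2, a_3, a_4) = 1/4
  [-3/16, 3/4, -1/16] . (a_2, a_3, a_4) = 0
  [-1/8, -1/4, 9/16] . (a_2, a_3, a_4) = 0

Solving yields:
  a_2 = 32/99
  a_3 = 116/1287
  a_4 = 16/143

Starting state is 4, so the absorption probability is a_4 = 16/143.

Answer: 16/143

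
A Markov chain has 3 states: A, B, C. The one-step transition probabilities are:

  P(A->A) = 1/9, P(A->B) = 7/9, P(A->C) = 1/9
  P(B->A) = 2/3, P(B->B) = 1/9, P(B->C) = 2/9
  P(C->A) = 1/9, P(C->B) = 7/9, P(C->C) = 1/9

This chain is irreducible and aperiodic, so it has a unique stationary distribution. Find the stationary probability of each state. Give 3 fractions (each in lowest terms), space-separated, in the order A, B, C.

The stationary distribution satisfies pi = pi * P, i.e.:
  pi_A = 1/9*pi_A + 2/3*pi_B + 1/9*pi_C
  pi_B = 7/9*pi_A + 1/9*pi_B + 7/9*pi_C
  pi_C = 1/9*pi_A + 2/9*pi_B + 1/9*pi_C
with normalization: pi_A + pi_B + pi_C = 1.

Using the first 2 balance equations plus normalization, the linear system A*pi = b is:
  [-8/9, 2/3, 1/9] . pi = 0
  [7/9, -8/9, 7/9] . pi = 0
  [1, 1, 1] . pi = 1

Solving yields:
  pi_A = 10/27
  pi_B = 7/15
  pi_C = 22/135

Verification (pi * P):
  10/27*1/9 + 7/15*2/3 + 22/135*1/9 = 10/27 = pi_A  (ok)
  10/27*7/9 + 7/15*1/9 + 22/135*7/9 = 7/15 = pi_B  (ok)
  10/27*1/9 + 7/15*2/9 + 22/135*1/9 = 22/135 = pi_C  (ok)

Answer: 10/27 7/15 22/135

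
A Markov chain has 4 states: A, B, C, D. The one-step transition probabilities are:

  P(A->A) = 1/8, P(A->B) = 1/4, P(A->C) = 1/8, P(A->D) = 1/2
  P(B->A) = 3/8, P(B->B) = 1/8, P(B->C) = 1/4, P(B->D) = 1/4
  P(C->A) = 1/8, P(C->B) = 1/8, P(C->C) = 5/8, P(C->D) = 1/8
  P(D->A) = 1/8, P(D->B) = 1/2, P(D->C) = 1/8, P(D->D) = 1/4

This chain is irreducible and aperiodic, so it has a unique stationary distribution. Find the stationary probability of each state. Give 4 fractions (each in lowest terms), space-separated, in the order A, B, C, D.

The stationary distribution satisfies pi = pi * P, i.e.:
  pi_A = 1/8*pi_A + 3/8*pi_B + 1/8*pi_C + 1/8*pi_D
  pi_B = 1/4*pi_A + 1/8*pi_B + 1/8*pi_C + 1/2*pi_D
  pi_C = 1/8*pi_A + 1/4*pi_B + 5/8*pi_C + 1/8*pi_D
  pi_D = 1/2*pi_A + 1/4*pi_B + 1/8*pi_C + 1/4*pi_D
with normalization: pi_A + pi_B + pi_C + pi_D = 1.

Using the first 3 balance equations plus normalization, the linear system A*pi = b is:
  [-7/8, 3/8, 1/8, 1/8] . pi = 0
  [1/4, -7/8, 1/8, 1/2] . pi = 0
  [1/8, 1/4, -3/8, 1/8] . pi = 0
  [1, 1, 1, 1] . pi = 1

Solving yields:
  pi_A = 73/392
  pi_B = 12/49
  pi_C = 61/196
  pi_D = 101/392

Verification (pi * P):
  73/392*1/8 + 12/49*3/8 + 61/196*1/8 + 101/392*1/8 = 73/392 = pi_A  (ok)
  73/392*1/4 + 12/49*1/8 + 61/196*1/8 + 101/392*1/2 = 12/49 = pi_B  (ok)
  73/392*1/8 + 12/49*1/4 + 61/196*5/8 + 101/392*1/8 = 61/196 = pi_C  (ok)
  73/392*1/2 + 12/49*1/4 + 61/196*1/8 + 101/392*1/4 = 101/392 = pi_D  (ok)

Answer: 73/392 12/49 61/196 101/392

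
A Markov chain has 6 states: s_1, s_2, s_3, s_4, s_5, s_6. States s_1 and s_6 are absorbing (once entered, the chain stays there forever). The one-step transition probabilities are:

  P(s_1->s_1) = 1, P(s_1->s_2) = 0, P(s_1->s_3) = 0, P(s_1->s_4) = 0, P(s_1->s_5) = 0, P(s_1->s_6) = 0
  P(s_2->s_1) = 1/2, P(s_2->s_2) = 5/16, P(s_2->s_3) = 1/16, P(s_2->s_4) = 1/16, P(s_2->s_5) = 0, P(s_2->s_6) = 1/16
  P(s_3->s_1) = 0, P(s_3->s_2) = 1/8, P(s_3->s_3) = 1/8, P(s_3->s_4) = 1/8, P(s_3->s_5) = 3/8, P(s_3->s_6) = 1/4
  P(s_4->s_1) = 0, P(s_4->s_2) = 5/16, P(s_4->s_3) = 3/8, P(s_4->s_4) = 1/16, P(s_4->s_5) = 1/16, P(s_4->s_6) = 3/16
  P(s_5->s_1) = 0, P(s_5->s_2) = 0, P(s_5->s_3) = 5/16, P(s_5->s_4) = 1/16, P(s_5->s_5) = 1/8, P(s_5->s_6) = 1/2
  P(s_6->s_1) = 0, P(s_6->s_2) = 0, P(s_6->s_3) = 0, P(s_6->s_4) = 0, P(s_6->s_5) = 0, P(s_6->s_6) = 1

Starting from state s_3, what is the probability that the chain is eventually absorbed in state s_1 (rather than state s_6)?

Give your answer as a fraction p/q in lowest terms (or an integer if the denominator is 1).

Let a_i = P(absorbed in s_1 | start in state i).
Boundary conditions: a_s_1 = 1, a_s_6 = 0.
For each transient state i, a_i = sum_j P(i->j) * a_j:
  a_s_2 = 1/2*a_s_1 + 5/16*a_s_2 + 1/16*a_s_3 + 1/16*a_s_4 + 0*a_s_5 + 1/16*a_s_6
  a_s_3 = 0*a_s_1 + 1/8*a_s_2 + 1/8*a_s_3 + 1/8*a_s_4 + 3/8*a_s_5 + 1/4*a_s_6
  a_s_4 = 0*a_s_1 + 5/16*a_s_2 + 3/8*a_s_3 + 1/16*a_s_4 + 1/16*a_s_5 + 3/16*a_s_6
  a_s_5 = 0*a_s_1 + 0*a_s_2 + 5/16*a_s_3 + 1/16*a_s_4 + 1/8*a_s_5 + 1/2*a_s_6

Substituting a_s_1 = 1 and a_s_6 = 0, rearrange to (I - Q) a = r where r[i] = P(i -> s_1):
  [11/16, -1/16, -1/16, 0] . (a_s_2, a_s_3, a_s_4, a_s_5) = 1/2
  [-1/8, 7/8, -1/8, -3/8] . (a_s_2, a_s_3, a_s_4, a_s_5) = 0
  [-5/16, -3/8, 15/16, -1/16] . (a_s_2, a_s_3, a_s_4, a_s_5) = 0
  [0, -5/16, -1/16, 7/8] . (a_s_2, a_s_3, a_s_4, a_s_5) = 0

Solving yields:
  a_s_2 = 3016/3881
  a_s_3 = 784/3881
  a_s_4 = 1344/3881
  a_s_5 = 376/3881

Starting state is s_3, so the absorption probability is a_s_3 = 784/3881.

Answer: 784/3881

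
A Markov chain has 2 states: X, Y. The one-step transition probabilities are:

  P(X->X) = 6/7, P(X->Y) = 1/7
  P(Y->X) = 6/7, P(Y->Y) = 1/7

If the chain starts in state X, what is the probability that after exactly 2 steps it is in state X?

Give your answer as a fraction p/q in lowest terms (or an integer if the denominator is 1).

Answer: 6/7

Derivation:
Computing P^2 by repeated multiplication:
P^1 =
  X: [6/7, 1/7]
  Y: [6/7, 1/7]
P^2 =
  X: [6/7, 1/7]
  Y: [6/7, 1/7]

(P^2)[X -> X] = 6/7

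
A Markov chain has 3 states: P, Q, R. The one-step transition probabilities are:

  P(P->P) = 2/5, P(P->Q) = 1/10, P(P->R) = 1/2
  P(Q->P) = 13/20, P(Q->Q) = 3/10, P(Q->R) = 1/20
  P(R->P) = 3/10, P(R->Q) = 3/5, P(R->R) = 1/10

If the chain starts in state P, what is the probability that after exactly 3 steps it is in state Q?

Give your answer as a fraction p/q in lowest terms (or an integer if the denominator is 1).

Answer: 603/2000

Derivation:
Computing P^3 by repeated multiplication:
P^1 =
  P: [2/5, 1/10, 1/2]
  Q: [13/20, 3/10, 1/20]
  R: [3/10, 3/5, 1/10]
P^2 =
  P: [3/8, 37/100, 51/200]
  Q: [47/100, 37/200, 69/200]
  R: [27/50, 27/100, 19/100]
P^3 =
  P: [467/1000, 603/2000, 463/2000]
  Q: [1647/4000, 619/2000, 223/800]
  R: [897/2000, 249/1000, 121/400]

(P^3)[P -> Q] = 603/2000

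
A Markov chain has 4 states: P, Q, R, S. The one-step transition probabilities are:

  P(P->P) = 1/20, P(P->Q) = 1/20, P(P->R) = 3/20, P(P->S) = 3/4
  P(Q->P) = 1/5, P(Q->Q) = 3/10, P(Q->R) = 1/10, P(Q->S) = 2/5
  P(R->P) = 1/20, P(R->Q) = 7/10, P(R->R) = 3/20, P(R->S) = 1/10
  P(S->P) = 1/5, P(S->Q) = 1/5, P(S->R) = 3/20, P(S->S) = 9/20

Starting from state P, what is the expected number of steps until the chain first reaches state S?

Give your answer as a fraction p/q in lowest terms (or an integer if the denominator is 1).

Let h_i = expected steps to first reach S from state i.
Boundary: h_S = 0.
First-step equations for the other states:
  h_P = 1 + 1/20*h_P + 1/20*h_Q + 3/20*h_R + 3/4*h_S
  h_Q = 1 + 1/5*h_P + 3/10*h_Q + 1/10*h_R + 2/5*h_S
  h_R = 1 + 1/20*h_P + 7/10*h_Q + 3/20*h_R + 1/10*h_S

Substituting h_S = 0 and rearranging gives the linear system (I - Q) h = 1:
  [19/20, -1/20, -3/20] . (h_P, h_Q, h_R) = 1
  [-1/5, 7/10, -1/10] . (h_P, h_Q, h_R) = 1
  [-1/20, -7/10, 17/20] . (h_P, h_Q, h_R) = 1

Solving yields:
  h_P = 626/371
  h_Q = 880/371
  h_R = 1198/371

Starting state is P, so the expected hitting time is h_P = 626/371.

Answer: 626/371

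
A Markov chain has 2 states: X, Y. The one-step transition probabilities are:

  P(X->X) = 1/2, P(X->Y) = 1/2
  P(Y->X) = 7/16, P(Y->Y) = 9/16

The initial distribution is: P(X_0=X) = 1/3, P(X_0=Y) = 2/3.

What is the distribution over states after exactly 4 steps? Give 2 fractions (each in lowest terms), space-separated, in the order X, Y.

Propagating the distribution step by step (d_{t+1} = d_t * P):
d_0 = (X=1/3, Y=2/3)
  d_1[X] = 1/3*1/2 + 2/3*7/16 = 11/24
  d_1[Y] = 1/3*1/2 + 2/3*9/16 = 13/24
d_1 = (X=11/24, Y=13/24)
  d_2[X] = 11/24*1/2 + 13/24*7/16 = 179/384
  d_2[Y] = 11/24*1/2 + 13/24*9/16 = 205/384
d_2 = (X=179/384, Y=205/384)
  d_3[X] = 179/384*1/2 + 205/384*7/16 = 2867/6144
  d_3[Y] = 179/384*1/2 + 205/384*9/16 = 3277/6144
d_3 = (X=2867/6144, Y=3277/6144)
  d_4[X] = 2867/6144*1/2 + 3277/6144*7/16 = 45875/98304
  d_4[Y] = 2867/6144*1/2 + 3277/6144*9/16 = 52429/98304
d_4 = (X=45875/98304, Y=52429/98304)

Answer: 45875/98304 52429/98304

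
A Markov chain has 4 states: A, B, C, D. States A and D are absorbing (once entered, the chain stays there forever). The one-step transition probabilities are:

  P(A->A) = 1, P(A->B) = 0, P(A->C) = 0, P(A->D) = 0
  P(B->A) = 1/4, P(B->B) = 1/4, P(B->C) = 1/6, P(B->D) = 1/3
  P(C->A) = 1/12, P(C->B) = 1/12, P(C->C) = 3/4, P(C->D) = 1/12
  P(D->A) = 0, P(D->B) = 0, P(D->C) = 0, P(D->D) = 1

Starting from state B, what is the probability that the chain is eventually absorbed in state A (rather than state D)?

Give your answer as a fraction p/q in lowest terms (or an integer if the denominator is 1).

Answer: 11/25

Derivation:
Let a_i = P(absorbed in A | start in state i).
Boundary conditions: a_A = 1, a_D = 0.
For each transient state i, a_i = sum_j P(i->j) * a_j:
  a_B = 1/4*a_A + 1/4*a_B + 1/6*a_C + 1/3*a_D
  a_C = 1/12*a_A + 1/12*a_B + 3/4*a_C + 1/12*a_D

Substituting a_A = 1 and a_D = 0, rearrange to (I - Q) a = r where r[i] = P(i -> A):
  [3/4, -1/6] . (a_B, a_C) = 1/4
  [-1/12, 1/4] . (a_B, a_C) = 1/12

Solving yields:
  a_B = 11/25
  a_C = 12/25

Starting state is B, so the absorption probability is a_B = 11/25.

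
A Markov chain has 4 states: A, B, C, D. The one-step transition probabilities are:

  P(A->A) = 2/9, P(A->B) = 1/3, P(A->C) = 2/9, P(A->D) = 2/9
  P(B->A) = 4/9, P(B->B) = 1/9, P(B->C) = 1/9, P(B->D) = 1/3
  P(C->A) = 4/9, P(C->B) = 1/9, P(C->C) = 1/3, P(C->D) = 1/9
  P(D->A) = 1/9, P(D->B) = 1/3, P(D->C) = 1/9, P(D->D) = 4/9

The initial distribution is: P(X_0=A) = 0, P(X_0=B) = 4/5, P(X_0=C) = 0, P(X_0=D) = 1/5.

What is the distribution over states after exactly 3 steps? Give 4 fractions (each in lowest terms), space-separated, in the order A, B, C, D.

Answer: 1052/3645 283/1215 647/3645 1097/3645

Derivation:
Propagating the distribution step by step (d_{t+1} = d_t * P):
d_0 = (A=0, B=4/5, C=0, D=1/5)
  d_1[A] = 0*2/9 + 4/5*4/9 + 0*4/9 + 1/5*1/9 = 17/45
  d_1[B] = 0*1/3 + 4/5*1/9 + 0*1/9 + 1/5*1/3 = 7/45
  d_1[C] = 0*2/9 + 4/5*1/9 + 0*1/3 + 1/5*1/9 = 1/9
  d_1[D] = 0*2/9 + 4/5*1/3 + 0*1/9 + 1/5*4/9 = 16/45
d_1 = (A=17/45, B=7/45, C=1/9, D=16/45)
  d_2[A] = 17/45*2/9 + 7/45*4/9 + 1/9*4/9 + 16/45*1/9 = 98/405
  d_2[B] = 17/45*1/3 + 7/45*1/9 + 1/9*1/9 + 16/45*1/3 = 37/135
  d_2[C] = 17/45*2/9 + 7/45*1/9 + 1/9*1/3 + 16/45*1/9 = 8/45
  d_2[D] = 17/45*2/9 + 7/45*1/3 + 1/9*1/9 + 16/45*4/9 = 124/405
d_2 = (A=98/405, B=37/135, C=8/45, D=124/405)
  d_3[A] = 98/405*2/9 + 37/135*4/9 + 8/45*4/9 + 124/405*1/9 = 1052/3645
  d_3[B] = 98/405*1/3 + 37/135*1/9 + 8/45*1/9 + 124/405*1/3 = 283/1215
  d_3[C] = 98/405*2/9 + 37/135*1/9 + 8/45*1/3 + 124/405*1/9 = 647/3645
  d_3[D] = 98/405*2/9 + 37/135*1/3 + 8/45*1/9 + 124/405*4/9 = 1097/3645
d_3 = (A=1052/3645, B=283/1215, C=647/3645, D=1097/3645)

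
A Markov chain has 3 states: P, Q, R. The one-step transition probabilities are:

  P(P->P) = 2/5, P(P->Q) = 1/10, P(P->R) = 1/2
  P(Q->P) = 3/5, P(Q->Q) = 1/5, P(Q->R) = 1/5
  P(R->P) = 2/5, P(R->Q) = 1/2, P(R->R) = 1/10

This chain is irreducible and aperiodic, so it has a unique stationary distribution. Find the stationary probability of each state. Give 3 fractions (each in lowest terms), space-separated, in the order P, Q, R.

Answer: 31/69 17/69 7/23

Derivation:
The stationary distribution satisfies pi = pi * P, i.e.:
  pi_P = 2/5*pi_P + 3/5*pi_Q + 2/5*pi_R
  pi_Q = 1/10*pi_P + 1/5*pi_Q + 1/2*pi_R
  pi_R = 1/2*pi_P + 1/5*pi_Q + 1/10*pi_R
with normalization: pi_P + pi_Q + pi_R = 1.

Using the first 2 balance equations plus normalization, the linear system A*pi = b is:
  [-3/5, 3/5, 2/5] . pi = 0
  [1/10, -4/5, 1/2] . pi = 0
  [1, 1, 1] . pi = 1

Solving yields:
  pi_P = 31/69
  pi_Q = 17/69
  pi_R = 7/23

Verification (pi * P):
  31/69*2/5 + 17/69*3/5 + 7/23*2/5 = 31/69 = pi_P  (ok)
  31/69*1/10 + 17/69*1/5 + 7/23*1/2 = 17/69 = pi_Q  (ok)
  31/69*1/2 + 17/69*1/5 + 7/23*1/10 = 7/23 = pi_R  (ok)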